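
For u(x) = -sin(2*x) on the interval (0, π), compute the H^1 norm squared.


||u||_{H^1(0,π)}^2 = 5*π/2

u'(x) = -2*cos(2*x).
Expand u² and (u')² and integrate term by term on (0, π), using: for integers n ≥ 1, ∫_0^π sin²(nx) dx = ∫_0^π cos²(nx) dx = π/2; for n ≠ n', ∫_0^π sin(nx)sin(n'x) dx = ∫_0^π cos(nx)cos(n'x) dx = 0; and by product-to-sum, ∫_0^π sin(nx)cos(n'x) dx = ½∫_0^π [sin((n+n')x) + sin((n−n')x)] dx, which is 0 when n+n' is even and 2n/(n²−n'²) when n+n' is odd (it need not vanish on (0, π)).
  u² squared terms: (-1)²·∫sin(2x)² dx = 1·π/2 = π/2.
  So ∫_0^π u² dx = π/2.
  (u')² squared terms: (-2)²·∫cos(2x)² dx = 4·π/2 = 2*π.
  So ∫_0^π (u')² dx = 2*π.
||u||_{H^1}^2 = (π/2) + (2*π) = 5*π/2.


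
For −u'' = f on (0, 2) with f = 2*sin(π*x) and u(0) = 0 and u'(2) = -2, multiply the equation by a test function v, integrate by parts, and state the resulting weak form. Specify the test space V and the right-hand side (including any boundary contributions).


V = {v ∈ H^1(0, 2) : v(0) = 0} (test functions vanish at x = 0 where u is specified); weak form: ∫_0^2 u'v' dx = ∫_0^2 (2*sin(π*x)) v dx − 2·v(2) for all v ∈ V.

Multiply both sides by a test function v and integrate from 0 to 2:
  ∫_0^2 −u''(x) v(x) dx = ∫_0^2 f(x) v(x) dx.
Integrate the LHS by parts once:
  ∫_0^2 −u'' v dx = −[u'(x) v(x)]_0^2 + ∫_0^2 u'(x) v'(x) dx.
Thus ∫_0^2 u'(x) v'(x) dx = ∫_0^2 f(x) v(x) dx + [u'(x) v(x)]_0^2.
Choose V so that boundary terms are either known or forced to vanish.
Mixed BC: u(0) = 0 (Dirichlet) and u'(2) = -2 (Neumann). Define V = {v ∈ H^1(0, 2) : v(0) = 0}. Then [u' v]_0^2 = u'(2)·v(2) − u'(0)·0 = − 2·v(2).
Weak formulation: find u (satisfying any essential BC) such that ∫_0^2 u'(x) v'(x) dx = ∫_0^2 f v dx − 2·v(2) for all v ∈ V (Dirichlet at 0 absorbed into V; Neumann datum at x = 2 contributes the boundary term).
Substituting f(x) = 2*sin(π*x), the right-hand side is ∫_0^2 (2*sin(π*x)) v dx − 2·v(2).


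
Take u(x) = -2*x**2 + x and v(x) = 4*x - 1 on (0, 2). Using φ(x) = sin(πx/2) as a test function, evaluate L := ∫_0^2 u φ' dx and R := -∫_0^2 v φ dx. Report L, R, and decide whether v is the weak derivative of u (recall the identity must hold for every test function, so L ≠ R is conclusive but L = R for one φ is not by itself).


LHS = 12/π, RHS = -12/π. No, v is not the weak derivative of u.

u(x) = -2*x**2 + x, classical derivative u'(x) = 1 - 4*x.
φ(x) = sin(πx/2), so φ'(x) = π*cos(π*x/2)/2.
Note φ(0) = φ(2) = 0, so the boundary term u·φ vanishes.
LHS = ∫_0^2 u(x) φ'(x) dx = ∫_0^2 (-π*x^2*cos(π*x/2) + π*x*cos(π*x/2)/2) dx. Term by term:
  ∫_0^2 π*x*cos(π*x/2)/2 dx = -4/π;  ∫_0^2 -π*x^2*cos(π*x/2) dx = 16/π.
Sum: -4/π + 16/π = 12/π.
So LHS = 12/π.
∫_0^2 v(x) φ(x) dx = ∫_0^2 (4*x*sin(π*x/2) - sin(π*x/2)) dx. Term by term:
  ∫_0^2 -sin(π*x/2) dx = -4/π;  ∫_0^2 4*x*sin(π*x/2) dx = 16/π.
Sum: -4/π + 16/π = 12/π.
So RHS = -∫_0^2 v(x) φ(x) dx = -12/π.
LHS − RHS = 24/π ≠ 0, so the identity fails.
(For a valid weak derivative the identity must hold for EVERY test function, in particular this one. The failure shows v is NOT the weak derivative of u.)
Correct weak derivative would be u'(x) = 1 - 4*x.


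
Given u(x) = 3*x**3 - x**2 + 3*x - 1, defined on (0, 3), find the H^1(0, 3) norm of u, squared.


||u||_{H^1}^2 = 45786/7

The H^1 norm (squared) on an interval (0, L) is
  ||u||_{H^1}^2 = ∫_0^L u(x)^2 dx + ∫_0^L u'(x)^2 dx.
Compute u'(x) = 9*x**2 - 2*x + 3.
Then u(x)^2 = 9*x**6 - 6*x**5 + 19*x**4 - 12*x**3 + 11*x**2 - 6*x + 1 and u'(x)^2 = 81*x**4 - 36*x**3 + 58*x**2 - 12*x + 9.
Integrate each monomial from 0 to 3 using ∫_0^3 c·x^n dx = c·3^(n+1)/(n+1):
  ∫_0^3 u(x)^2 dx = ∫_0^3 (9*x^6 - 6*x^5 + 19*x^4 - 12*x^3 + 11*x^2 - 6*x + 1) dx. Term by term:
    ∫_0^3 9*x^6 dx = 19683/7;  ∫_0^3 -6*x^5 dx = -729;  ∫_0^3 19*x^4 dx = 4617/5;
    ∫_0^3 -12*x^3 dx = -243;  ∫_0^3 11*x^2 dx = 99;  ∫_0^3 -6*x dx = -27;
    ∫_0^3 1 dx = 3.
  Sum: 19683/7 − 729 + 4617/5 − 243 + 99 − 27 + 3 = 99339/35.
  ∫_0^3 u'(x)^2 dx = ∫_0^3 (81*x^4 - 36*x^3 + 58*x^2 - 12*x + 9) dx. Term by term:
    ∫_0^3 81*x^4 dx = 19683/5;  ∫_0^3 -36*x^3 dx = -729;  ∫_0^3 58*x^2 dx = 522;
    ∫_0^3 -12*x dx = -54;  ∫_0^3 9 dx = 27.
  Sum: 19683/5 − 729 + 522 − 54 + 27 = 18513/5.
Adding: ||u||_{H^1}^2 = 99339/35 + 18513/5 = 45786/7.


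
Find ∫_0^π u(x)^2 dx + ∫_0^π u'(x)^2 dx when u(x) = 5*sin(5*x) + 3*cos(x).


||u||_{H^1(0,π)}^2 = 334*π

u'(x) = -3*sin(x) + 25*cos(5*x).
Expand u² and (u')² and integrate term by term on (0, π), using: for integers n ≥ 1, ∫_0^π sin²(nx) dx = ∫_0^π cos²(nx) dx = π/2; for n ≠ n', ∫_0^π sin(nx)sin(n'x) dx = ∫_0^π cos(nx)cos(n'x) dx = 0; and by product-to-sum, ∫_0^π sin(nx)cos(n'x) dx = ½∫_0^π [sin((n+n')x) + sin((n−n')x)] dx, which is 0 when n+n' is even and 2n/(n²−n'²) when n+n' is odd (it need not vanish on (0, π)).
  u² squared terms: (3)²·∫cos(x)² dx = 9·π/2 = 9*π/2;  (5)²·∫sin(5x)² dx = 25·π/2 = 25*π/2.
  u² cross terms: 2·(3)·(5)·∫cos(x)·sin(5x) dx = 30·(0) = 0.
  So ∫_0^π u² dx = 9*π/2 + 25*π/2 + 0 = 17*π.
  (u')² squared terms: (-3)²·∫sin(x)² dx = 9·π/2 = 9*π/2;  (25)²·∫cos(5x)² dx = 625·π/2 = 625*π/2.
  (u')² cross terms: 2·(-3)·(25)·∫sin(x)·cos(5x) dx = -150·(0) = 0.
  So ∫_0^π (u')² dx = 9*π/2 + 625*π/2 + 0 = 317*π.
||u||_{H^1}^2 = (17*π) + (317*π) = 334*π.


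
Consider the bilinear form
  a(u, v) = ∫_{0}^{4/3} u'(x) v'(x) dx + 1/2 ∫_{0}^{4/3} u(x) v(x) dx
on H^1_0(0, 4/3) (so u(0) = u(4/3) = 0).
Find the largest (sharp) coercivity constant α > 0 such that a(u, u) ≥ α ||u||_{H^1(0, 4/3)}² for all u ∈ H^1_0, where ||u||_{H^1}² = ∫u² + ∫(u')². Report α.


α = (8 + 9*π^2)/(16 + 9*π^2)

Coercivity of a(·,·) on H^1_0(0, 4/3) means a(u, u) ≥ α ||u||_{H^1}² for every u ∈ H^1_0.
The interval has length L = 4/3, and Poincaré/coercivity depend only on L. Here a(u, u) = ∫(u')² + (1/2)·∫u².
Here 0 < c = 1/2 < 1. The condition a(u,u) ≥ α||u||_{H^1}² reads (1−α)∫(u')² ≥ (α−c)∫u². Any admissible α is ≤ 1 (rapidly oscillating u have ∫u²/∫(u')² → 0), and α = 1 would force 0 ≥ (1−c)∫u², impossible since c < 1; so 1−α > 0. By the sharp Poincaré inequality on H^1_0 of an interval of length L, ∫(u')² ≥ (π/L)²∫u² with equality for the first sine mode sin(π(x−x₀)/L) (x₀ the left endpoint), so the inequality holds for all u iff (1−α)(π/L)² ≥ α − c, i.e. α ≤ ((π/L)² + c)/((π/L)² + 1) = (1 + c(L/π)²)/(1 + (L/π)²). With (π/L)² = 9*π^2/16 and c = 1/2, the largest admissible constant is α = ((π/L)² + c)/((π/L)² + 1).
Simplifying, α = (8 + 9*π^2)/(16 + 9*π^2).


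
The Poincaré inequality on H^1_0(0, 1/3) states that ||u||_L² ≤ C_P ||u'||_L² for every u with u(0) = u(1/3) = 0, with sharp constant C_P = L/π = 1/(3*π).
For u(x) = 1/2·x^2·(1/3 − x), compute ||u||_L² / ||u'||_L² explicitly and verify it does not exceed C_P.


||u||_L² / ||u'||_L² = sqrt(14)/42 < C_P = 1/(3*π).

u(x) = 1/2·x^2·(1/3 − x), so u'(x) = x*(2 - 9*x)/6.
u(x) = 1/2·x^2·(1/3 − x) vanishes at x = 0 and x = 1/3, so u ∈ H^1_0(0, 1/3). Differentiate via the product rule and integrate the resulting polynomials term by term.
  ∫_0^1/3 u² dx = ∫_0^1/3 (x^6/4 - x^5/6 + x^4/36) dx. Term by term:
    ∫_0^1/3 x^6/4 dx = 1/61236;  ∫_0^1/3 -x^5/6 dx = -1/26244;  ∫_0^1/3 x^4/36 dx = 1/43740.
  Sum: 1/61236 − 1/26244 + 1/43740 = 1/918540.
  ∫_0^1/3 (u')² dx = ∫_0^1/3 (9*x^4/4 - x^3 + x^2/9) dx. Term by term:
    ∫_0^1/3 9*x^4/4 dx = 1/540;  ∫_0^1/3 -x^3 dx = -1/324;  ∫_0^1/3 x^2/9 dx = 1/729.
  Sum: 1/540 − 1/324 + 1/729 = 1/7290.
∫_0^1/3 u² dx = 1/918540, so ||u||_L² = sqrt(35)/5670.
∫_0^1/3 (u')² dx = 1/7290, so ||u'||_L² = sqrt(10)/270.
Ratio ||u||_L² / ||u'||_L² = sqrt(14)/42.
Sharp Poincaré constant on H^1_0(0, 1/3) is C_P = L/π = 1/(3*π), achieved by sin(3*π·x).
A polynomial bump cannot attain the sharp Poincaré constant (only the first sine eigenfunction does), so the ratio is strictly less than C_P, consistent with ||u||_L² ≤ C_P ||u'||_L².


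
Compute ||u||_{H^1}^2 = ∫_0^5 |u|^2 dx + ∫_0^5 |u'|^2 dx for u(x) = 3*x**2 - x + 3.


||u||_{H^1}^2 = 40825/6

The H^1 norm (squared) on an interval (0, L) is
  ||u||_{H^1}^2 = ∫_0^L u(x)^2 dx + ∫_0^L u'(x)^2 dx.
Compute u'(x) = 6*x - 1.
Then u(x)^2 = 9*x**4 - 6*x**3 + 19*x**2 - 6*x + 9 and u'(x)^2 = 36*x**2 - 12*x + 1.
Integrate each monomial from 0 to 5 using ∫_0^5 c·x^n dx = c·5^(n+1)/(n+1):
  ∫_0^5 u(x)^2 dx = ∫_0^5 (9*x^4 - 6*x^3 + 19*x^2 - 6*x + 9) dx. Term by term:
    ∫_0^5 9*x^4 dx = 5625;  ∫_0^5 -6*x^3 dx = -1875/2;  ∫_0^5 19*x^2 dx = 2375/3;
    ∫_0^5 -6*x dx = -75;  ∫_0^5 9 dx = 45.
  Sum: 5625 − 1875/2 + 2375/3 − 75 + 45 = 32695/6.
  ∫_0^5 u'(x)^2 dx = ∫_0^5 (36*x^2 - 12*x + 1) dx. Term by term:
    ∫_0^5 36*x^2 dx = 1500;  ∫_0^5 -12*x dx = -150;  ∫_0^5 1 dx = 5.
  Sum: 1500 − 150 + 5 = 1355.
Adding: ||u||_{H^1}^2 = 32695/6 + 1355 = 40825/6.


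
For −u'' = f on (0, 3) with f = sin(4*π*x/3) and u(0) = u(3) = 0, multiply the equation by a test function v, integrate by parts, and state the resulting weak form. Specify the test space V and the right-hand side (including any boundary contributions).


V = H^1_0(0, 3) (so v(0) = v(3) = 0); weak form: ∫_0^3 u'v' dx = ∫_0^3 (sin(4*π*x/3)) v dx for all v ∈ V.

Multiply both sides by a test function v and integrate from 0 to 3:
  ∫_0^3 −u''(x) v(x) dx = ∫_0^3 f(x) v(x) dx.
Integrate the LHS by parts once:
  ∫_0^3 −u'' v dx = −[u'(x) v(x)]_0^3 + ∫_0^3 u'(x) v'(x) dx.
Thus ∫_0^3 u'(x) v'(x) dx = ∫_0^3 f(x) v(x) dx + [u'(x) v(x)]_0^3.
Choose V so that boundary terms are either known or forced to vanish.
u is Dirichlet: u(0) = u(3) = 0. Let V = H^1_0(0, 3); then v(0) = v(3) = 0, and [u' v]_0^3 = 0.
Weak formulation: find u (satisfying any essential BC) such that ∫_0^3 u'(x) v'(x) dx = ∫_0^3 f v dx for all v ∈ V.
Substituting f(x) = sin(4*π*x/3), the right-hand side is ∫_0^3 (sin(4*π*x/3)) v dx.


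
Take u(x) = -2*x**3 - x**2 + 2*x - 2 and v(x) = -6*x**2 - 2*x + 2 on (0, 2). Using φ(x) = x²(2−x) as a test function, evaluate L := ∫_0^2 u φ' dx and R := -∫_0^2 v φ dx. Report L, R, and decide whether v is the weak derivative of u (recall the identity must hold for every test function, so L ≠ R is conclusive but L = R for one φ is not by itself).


LHS = 40/3, RHS = 40/3. Yes, v = u' weakly.

u(x) = -2*x**3 - x**2 + 2*x - 2, classical derivative u'(x) = -6*x**2 - 2*x + 2.
φ(x) = x²(2−x), so φ'(x) = x*(4 - 3*x).
Note φ(0) = φ(2) = 0, so the boundary term u·φ vanishes.
LHS = ∫_0^2 u(x) φ'(x) dx = ∫_0^2 (6*x^5 - 5*x^4 - 10*x^3 + 14*x^2 - 8*x) dx. Term by term:
  ∫_0^2 6*x^5 dx = 64;  ∫_0^2 -5*x^4 dx = -32;  ∫_0^2 -10*x^3 dx = -40;
  ∫_0^2 14*x^2 dx = 112/3;  ∫_0^2 -8*x dx = -16.
Sum: 64 − 32 − 40 + 112/3 − 16 = 40/3.
So LHS = 40/3.
∫_0^2 v(x) φ(x) dx = ∫_0^2 (6*x^5 - 10*x^4 - 6*x^3 + 4*x^2) dx. Term by term:
  ∫_0^2 6*x^5 dx = 64;  ∫_0^2 -10*x^4 dx = -64;  ∫_0^2 -6*x^3 dx = -24;
  ∫_0^2 4*x^2 dx = 32/3.
Sum: 64 − 64 − 24 + 32/3 = -40/3.
So RHS = -∫_0^2 v(x) φ(x) dx = 40/3.
LHS = RHS, so the identity holds for this test φ.
Moreover u is smooth here and v(x) = u'(x) = -6*x**2 - 2*x + 2 pointwise, so the identity holds for every test function. Hence v is the weak derivative of u.


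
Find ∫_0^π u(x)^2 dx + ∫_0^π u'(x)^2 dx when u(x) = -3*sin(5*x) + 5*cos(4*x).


||u||_{H^1(0,π)}^2 = -1700/3 + 659*π/2

u'(x) = -20*sin(4*x) - 15*cos(5*x).
Expand u² and (u')² and integrate term by term on (0, π), using: for integers n ≥ 1, ∫_0^π sin²(nx) dx = ∫_0^π cos²(nx) dx = π/2; for n ≠ n', ∫_0^π sin(nx)sin(n'x) dx = ∫_0^π cos(nx)cos(n'x) dx = 0; and by product-to-sum, ∫_0^π sin(nx)cos(n'x) dx = ½∫_0^π [sin((n+n')x) + sin((n−n')x)] dx, which is 0 when n+n' is even and 2n/(n²−n'²) when n+n' is odd (it need not vanish on (0, π)).
  u² squared terms: (-3)²·∫sin(5x)² dx = 9·π/2 = 9*π/2;  (5)²·∫cos(4x)² dx = 25·π/2 = 25*π/2.
  u² cross terms: 2·(-3)·(5)·∫sin(5x)·cos(4x) dx = -30·(10/9) = -100/3.
  So ∫_0^π u² dx = 9*π/2 + 25*π/2 − 100/3 = -100/3 + 17*π.
  (u')² squared terms: (-20)²·∫sin(4x)² dx = 400·π/2 = 200*π;  (-15)²·∫cos(5x)² dx = 225·π/2 = 225*π/2.
  (u')² cross terms: 2·(-20)·(-15)·∫sin(4x)·cos(5x) dx = 600·(-8/9) = -1600/3.
  So ∫_0^π (u')² dx = 200*π + 225*π/2 − 1600/3 = -1600/3 + 625*π/2.
||u||_{H^1}^2 = (-100/3 + 17*π) + (-1600/3 + 625*π/2) = -1700/3 + 659*π/2.


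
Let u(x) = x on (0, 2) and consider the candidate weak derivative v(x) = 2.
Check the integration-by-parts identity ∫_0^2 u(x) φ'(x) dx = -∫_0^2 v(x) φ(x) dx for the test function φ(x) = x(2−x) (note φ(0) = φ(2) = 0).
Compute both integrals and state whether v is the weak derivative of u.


LHS = -4/3, RHS = -8/3. No, v is not the weak derivative of u.

u(x) = x, classical derivative u'(x) = 1.
φ(x) = x(2−x), so φ'(x) = 2 - 2*x.
Note φ(0) = φ(2) = 0, so the boundary term u·φ vanishes.
LHS = ∫_0^2 u(x) φ'(x) dx = ∫_0^2 (-2*x^2 + 2*x) dx. Term by term:
  ∫_0^2 -2*x^2 dx = -16/3;  ∫_0^2 2*x dx = 4.
Sum: -16/3 + 4 = -4/3.
So LHS = -4/3.
∫_0^2 v(x) φ(x) dx = ∫_0^2 (-2*x^2 + 4*x) dx. Term by term:
  ∫_0^2 -2*x^2 dx = -16/3;  ∫_0^2 4*x dx = 8.
Sum: -16/3 + 8 = 8/3.
So RHS = -∫_0^2 v(x) φ(x) dx = -8/3.
LHS − RHS = 4/3 ≠ 0, so the identity fails.
(For a valid weak derivative the identity must hold for EVERY test function, in particular this one. The failure shows v is NOT the weak derivative of u.)
Correct weak derivative would be u'(x) = 1.


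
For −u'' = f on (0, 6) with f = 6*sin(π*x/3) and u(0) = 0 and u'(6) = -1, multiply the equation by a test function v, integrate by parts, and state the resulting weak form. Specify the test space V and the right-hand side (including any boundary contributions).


V = {v ∈ H^1(0, 6) : v(0) = 0} (test functions vanish at x = 0 where u is specified); weak form: ∫_0^6 u'v' dx = ∫_0^6 (6*sin(π*x/3)) v dx − v(6) for all v ∈ V.

Multiply both sides by a test function v and integrate from 0 to 6:
  ∫_0^6 −u''(x) v(x) dx = ∫_0^6 f(x) v(x) dx.
Integrate the LHS by parts once:
  ∫_0^6 −u'' v dx = −[u'(x) v(x)]_0^6 + ∫_0^6 u'(x) v'(x) dx.
Thus ∫_0^6 u'(x) v'(x) dx = ∫_0^6 f(x) v(x) dx + [u'(x) v(x)]_0^6.
Choose V so that boundary terms are either known or forced to vanish.
Mixed BC: u(0) = 0 (Dirichlet) and u'(6) = -1 (Neumann). Define V = {v ∈ H^1(0, 6) : v(0) = 0}. Then [u' v]_0^6 = u'(6)·v(6) − u'(0)·0 = − v(6).
Weak formulation: find u (satisfying any essential BC) such that ∫_0^6 u'(x) v'(x) dx = ∫_0^6 f v dx − v(6) for all v ∈ V (Dirichlet at 0 absorbed into V; Neumann datum at x = 6 contributes the boundary term).
Substituting f(x) = 6*sin(π*x/3), the right-hand side is ∫_0^6 (6*sin(π*x/3)) v dx − v(6).


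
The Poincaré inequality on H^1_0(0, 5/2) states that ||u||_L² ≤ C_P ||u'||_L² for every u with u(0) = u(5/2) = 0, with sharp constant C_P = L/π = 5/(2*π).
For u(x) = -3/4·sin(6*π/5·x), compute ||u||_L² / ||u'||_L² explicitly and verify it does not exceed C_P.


||u||_L² / ||u'||_L² = 5/(6*π) < C_P = 5/(2*π).

u(x) = -3/4·sin(6*π/5·x), so u'(x) = -9*π*cos(6*π*x/5)/10.
Writing u(x) = A·sin(kπx/L) with A = -3/4 and k = 3, use ∫_0^L sin²(kπx/L) dx = L/2 and ∫_0^L cos²(kπx/L) dx = L/2.
u² = 9/16·sin²(6*π/5·x) and (u')² = 81*π^2/100·cos²(6*π/5·x), and each of sin², cos² integrates to L/2 = 5/4 over (0, 5/2).
∫_0^5/2 u² dx = 45/64, so ||u||_L² = 3*sqrt(5)/8.
∫_0^5/2 (u')² dx = 81*π^2/80, so ||u'||_L² = 9*sqrt(5)*π/20.
Ratio ||u||_L² / ||u'||_L² = 5/(6*π).
Sharp Poincaré constant on H^1_0(0, 5/2) is C_P = L/π = 5/(2*π), achieved by sin(2*π/5·x).
This is the k = 3 harmonic; the ratio L/(kπ) is strictly less than C_P = L/π, consistent with the sharp inequality ||u||_L² ≤ C_P ||u'||_L².


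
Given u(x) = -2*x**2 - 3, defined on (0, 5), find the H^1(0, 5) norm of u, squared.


||u||_{H^1}^2 = 11135/3

The H^1 norm (squared) on an interval (0, L) is
  ||u||_{H^1}^2 = ∫_0^L u(x)^2 dx + ∫_0^L u'(x)^2 dx.
Compute u'(x) = -4*x.
Then u(x)^2 = 4*x**4 + 12*x**2 + 9 and u'(x)^2 = 16*x**2.
Integrate each monomial from 0 to 5 using ∫_0^5 c·x^n dx = c·5^(n+1)/(n+1):
  ∫_0^5 u(x)^2 dx = ∫_0^5 (4*x^4 + 12*x^2 + 9) dx. Term by term:
    ∫_0^5 4*x^4 dx = 2500;  ∫_0^5 12*x^2 dx = 500;  ∫_0^5 9 dx = 45.
  Sum: 2500 + 500 + 45 = 3045.
  ∫_0^5 u'(x)^2 dx = ∫_0^5 (16*x^2) dx. Term by term:
    ∫_0^5 16*x^2 dx = 2000/3.
Adding: ||u||_{H^1}^2 = 3045 + 2000/3 = 11135/3.


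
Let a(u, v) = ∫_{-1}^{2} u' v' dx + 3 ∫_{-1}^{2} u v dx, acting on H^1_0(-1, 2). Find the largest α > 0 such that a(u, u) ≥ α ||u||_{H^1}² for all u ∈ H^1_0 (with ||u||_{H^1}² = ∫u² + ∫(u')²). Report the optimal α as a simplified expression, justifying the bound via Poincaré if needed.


α = 1

Coercivity of a(·,·) on H^1_0(-1, 2) means a(u, u) ≥ α ||u||_{H^1}² for every u ∈ H^1_0.
The interval has length L = 3, and Poincaré/coercivity depend only on L. Here a(u, u) = ∫(u')² + (3)·∫u².
Here c = 3 ≥ 1, so a(u,u) = ∫(u')² + c∫u² ≥ ∫(u')² + ∫u² = ||u||_{H^1}², i.e. α = 1 works. No larger α is possible: a(u,u) ≥ α||u||_{H^1}² means (1−α)∫(u')² ≥ (α−c)∫u², and for the modes u_n = sin(nπ(x−x₀)/L) (x₀ the left endpoint) one has ∫u_n²/∫(u_n')² = (L/(nπ))² → 0, so a(u_n,u_n)/||u_n||_{H^1}² → 1. Hence the optimal constant is α = 1.
Therefore α = 1.


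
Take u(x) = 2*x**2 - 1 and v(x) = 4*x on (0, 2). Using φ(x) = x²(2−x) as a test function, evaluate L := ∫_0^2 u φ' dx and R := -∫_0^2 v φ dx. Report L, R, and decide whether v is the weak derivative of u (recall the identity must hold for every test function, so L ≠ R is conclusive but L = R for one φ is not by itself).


LHS = -32/5, RHS = -32/5. Yes, v = u' weakly.

u(x) = 2*x**2 - 1, classical derivative u'(x) = 4*x.
φ(x) = x²(2−x), so φ'(x) = x*(4 - 3*x).
Note φ(0) = φ(2) = 0, so the boundary term u·φ vanishes.
LHS = ∫_0^2 u(x) φ'(x) dx = ∫_0^2 (-6*x^4 + 8*x^3 + 3*x^2 - 4*x) dx. Term by term:
  ∫_0^2 -6*x^4 dx = -192/5;  ∫_0^2 8*x^3 dx = 32;  ∫_0^2 3*x^2 dx = 8;
  ∫_0^2 -4*x dx = -8.
Sum: -192/5 + 32 + 8 − 8 = -32/5.
So LHS = -32/5.
∫_0^2 v(x) φ(x) dx = ∫_0^2 (-4*x^4 + 8*x^3) dx. Term by term:
  ∫_0^2 -4*x^4 dx = -128/5;  ∫_0^2 8*x^3 dx = 32.
Sum: -128/5 + 32 = 32/5.
So RHS = -∫_0^2 v(x) φ(x) dx = -32/5.
LHS = RHS, so the identity holds for this test φ.
Moreover u is smooth here and v(x) = u'(x) = 4*x pointwise, so the identity holds for every test function. Hence v is the weak derivative of u.


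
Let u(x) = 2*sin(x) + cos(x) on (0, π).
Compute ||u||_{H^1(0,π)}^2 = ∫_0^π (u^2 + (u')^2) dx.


||u||_{H^1(0,π)}^2 = 5*π

u'(x) = -sin(x) + 2*cos(x).
Expand u² and (u')² and integrate term by term on (0, π), using: for integers n ≥ 1, ∫_0^π sin²(nx) dx = ∫_0^π cos²(nx) dx = π/2; for n ≠ n', ∫_0^π sin(nx)sin(n'x) dx = ∫_0^π cos(nx)cos(n'x) dx = 0; and by product-to-sum, ∫_0^π sin(nx)cos(n'x) dx = ½∫_0^π [sin((n+n')x) + sin((n−n')x)] dx, which is 0 when n+n' is even and 2n/(n²−n'²) when n+n' is odd (it need not vanish on (0, π)).
  u² squared terms: (2)²·∫sin(x)² dx = 4·π/2 = 2*π;  (1)²·∫cos(x)² dx = 1·π/2 = π/2.
  u² cross terms: 2·(2)·(1)·∫sin(x)·cos(x) dx = 4·(0) = 0.
  So ∫_0^π u² dx = 2*π + π/2 + 0 = 5*π/2.
  (u')² squared terms: (-1)²·∫sin(x)² dx = 1·π/2 = π/2;  (2)²·∫cos(x)² dx = 4·π/2 = 2*π.
  (u')² cross terms: 2·(-1)·(2)·∫sin(x)·cos(x) dx = -4·(0) = 0.
  So ∫_0^π (u')² dx = π/2 + 2*π + 0 = 5*π/2.
||u||_{H^1}^2 = (5*π/2) + (5*π/2) = 5*π.


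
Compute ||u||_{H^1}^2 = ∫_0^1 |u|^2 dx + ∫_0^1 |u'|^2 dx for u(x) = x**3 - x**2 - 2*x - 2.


||u||_{H^1}^2 = 1471/105

The H^1 norm (squared) on an interval (0, L) is
  ||u||_{H^1}^2 = ∫_0^L u(x)^2 dx + ∫_0^L u'(x)^2 dx.
Compute u'(x) = 3*x**2 - 2*x - 2.
Then u(x)^2 = x**6 - 2*x**5 - 3*x**4 + 8*x**2 + 8*x + 4 and u'(x)^2 = 9*x**4 - 12*x**3 - 8*x**2 + 8*x + 4.
Integrate each monomial from 0 to 1 using ∫_0^1 c·x^n dx = c·1^(n+1)/(n+1):
  ∫_0^1 u(x)^2 dx = ∫_0^1 (x^6 - 2*x^5 - 3*x^4 + 8*x^2 + 8*x + 4) dx. Term by term:
    ∫_0^1 x^6 dx = 1/7;  ∫_0^1 -2*x^5 dx = -1/3;  ∫_0^1 -3*x^4 dx = -3/5;
    ∫_0^1 8*x^2 dx = 8/3;  ∫_0^1 8*x dx = 4;  ∫_0^1 4 dx = 4.
  Sum: 1/7 − 1/3 − 3/5 + 8/3 + 4 + 4 = 1037/105.
  ∫_0^1 u'(x)^2 dx = ∫_0^1 (9*x^4 - 12*x^3 - 8*x^2 + 8*x + 4) dx. Term by term:
    ∫_0^1 9*x^4 dx = 9/5;  ∫_0^1 -12*x^3 dx = -3;  ∫_0^1 -8*x^2 dx = -8/3;
    ∫_0^1 8*x dx = 4;  ∫_0^1 4 dx = 4.
  Sum: 9/5 − 3 − 8/3 + 4 + 4 = 62/15.
Adding: ||u||_{H^1}^2 = 1037/105 + 62/15 = 1471/105.


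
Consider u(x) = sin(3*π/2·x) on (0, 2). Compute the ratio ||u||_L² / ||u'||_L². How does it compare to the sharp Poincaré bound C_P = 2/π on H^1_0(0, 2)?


||u||_L² / ||u'||_L² = 2/(3*π) < C_P = 2/π.

u(x) = sin(3*π/2·x), so u'(x) = 3*π*cos(3*π*x/2)/2.
Writing u(x) = A·sin(kπx/L) with A = 1 and k = 3, use ∫_0^L sin²(kπx/L) dx = L/2 and ∫_0^L cos²(kπx/L) dx = L/2.
u² = 1·sin²(3*π/2·x) and (u')² = 9*π^2/4·cos²(3*π/2·x), and each of sin², cos² integrates to L/2 = 1 over (0, 2).
∫_0^2 u² dx = 1, so ||u||_L² = 1.
∫_0^2 (u')² dx = 9*π^2/4, so ||u'||_L² = 3*π/2.
Ratio ||u||_L² / ||u'||_L² = 2/(3*π).
Sharp Poincaré constant on H^1_0(0, 2) is C_P = L/π = 2/π, achieved by sin(π/2·x).
This is the k = 3 harmonic; the ratio L/(kπ) is strictly less than C_P = L/π, consistent with the sharp inequality ||u||_L² ≤ C_P ||u'||_L².


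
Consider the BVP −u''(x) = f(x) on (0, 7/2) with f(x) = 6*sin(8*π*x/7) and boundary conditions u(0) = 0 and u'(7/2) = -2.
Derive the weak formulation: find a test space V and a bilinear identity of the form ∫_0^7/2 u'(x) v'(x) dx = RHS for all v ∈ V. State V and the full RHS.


V = {v ∈ H^1(0, 7/2) : v(0) = 0} (test functions vanish at x = 0 where u is specified); weak form: ∫_0^7/2 u'v' dx = ∫_0^7/2 (6*sin(8*π*x/7)) v dx − 2·v(7/2) for all v ∈ V.

Multiply both sides by a test function v and integrate from 0 to 7/2:
  ∫_0^7/2 −u''(x) v(x) dx = ∫_0^7/2 f(x) v(x) dx.
Integrate the LHS by parts once:
  ∫_0^7/2 −u'' v dx = −[u'(x) v(x)]_0^7/2 + ∫_0^7/2 u'(x) v'(x) dx.
Thus ∫_0^7/2 u'(x) v'(x) dx = ∫_0^7/2 f(x) v(x) dx + [u'(x) v(x)]_0^7/2.
Choose V so that boundary terms are either known or forced to vanish.
Mixed BC: u(0) = 0 (Dirichlet) and u'(7/2) = -2 (Neumann). Define V = {v ∈ H^1(0, 7/2) : v(0) = 0}. Then [u' v]_0^7/2 = u'(7/2)·v(7/2) − u'(0)·0 = − 2·v(7/2).
Weak formulation: find u (satisfying any essential BC) such that ∫_0^7/2 u'(x) v'(x) dx = ∫_0^7/2 f v dx − 2·v(7/2) for all v ∈ V (Dirichlet at 0 absorbed into V; Neumann datum at x = 7/2 contributes the boundary term).
Substituting f(x) = 6*sin(8*π*x/7), the right-hand side is ∫_0^7/2 (6*sin(8*π*x/7)) v dx − 2·v(7/2).


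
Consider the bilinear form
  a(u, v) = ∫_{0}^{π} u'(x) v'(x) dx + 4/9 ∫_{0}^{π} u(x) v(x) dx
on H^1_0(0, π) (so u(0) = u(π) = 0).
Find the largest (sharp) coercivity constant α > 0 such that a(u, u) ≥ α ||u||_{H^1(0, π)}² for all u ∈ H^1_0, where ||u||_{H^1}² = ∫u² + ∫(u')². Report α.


α = 13/18

Coercivity of a(·,·) on H^1_0(0, π) means a(u, u) ≥ α ||u||_{H^1}² for every u ∈ H^1_0.
The interval has length L = π, and Poincaré/coercivity depend only on L. Here a(u, u) = ∫(u')² + (4/9)·∫u².
Here 0 < c = 4/9 < 1. The condition a(u,u) ≥ α||u||_{H^1}² reads (1−α)∫(u')² ≥ (α−c)∫u². Any admissible α is ≤ 1 (rapidly oscillating u have ∫u²/∫(u')² → 0), and α = 1 would force 0 ≥ (1−c)∫u², impossible since c < 1; so 1−α > 0. By the sharp Poincaré inequality on H^1_0 of an interval of length L, ∫(u')² ≥ (π/L)²∫u² with equality for the first sine mode sin(π(x−x₀)/L) (x₀ the left endpoint), so the inequality holds for all u iff (1−α)(π/L)² ≥ α − c, i.e. α ≤ ((π/L)² + c)/((π/L)² + 1) = (1 + c(L/π)²)/(1 + (L/π)²). With (π/L)² = 1 and c = 4/9, the largest admissible constant is α = ((π/L)² + c)/((π/L)² + 1).
Simplifying, α = 13/18.


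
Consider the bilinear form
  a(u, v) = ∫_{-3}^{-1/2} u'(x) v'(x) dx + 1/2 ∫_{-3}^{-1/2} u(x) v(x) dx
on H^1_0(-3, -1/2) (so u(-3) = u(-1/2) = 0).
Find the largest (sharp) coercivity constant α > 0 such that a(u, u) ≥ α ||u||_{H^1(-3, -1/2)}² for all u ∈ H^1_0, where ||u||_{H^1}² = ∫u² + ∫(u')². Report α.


α = (25 + 8*π^2)/(2*(25 + 4*π^2))

Coercivity of a(·,·) on H^1_0(-3, -1/2) means a(u, u) ≥ α ||u||_{H^1}² for every u ∈ H^1_0.
The interval has length L = 5/2, and Poincaré/coercivity depend only on L. Here a(u, u) = ∫(u')² + (1/2)·∫u².
Here 0 < c = 1/2 < 1. The condition a(u,u) ≥ α||u||_{H^1}² reads (1−α)∫(u')² ≥ (α−c)∫u². Any admissible α is ≤ 1 (rapidly oscillating u have ∫u²/∫(u')² → 0), and α = 1 would force 0 ≥ (1−c)∫u², impossible since c < 1; so 1−α > 0. By the sharp Poincaré inequality on H^1_0 of an interval of length L, ∫(u')² ≥ (π/L)²∫u² with equality for the first sine mode sin(π(x−x₀)/L) (x₀ the left endpoint), so the inequality holds for all u iff (1−α)(π/L)² ≥ α − c, i.e. α ≤ ((π/L)² + c)/((π/L)² + 1) = (1 + c(L/π)²)/(1 + (L/π)²). With (π/L)² = 4*π^2/25 and c = 1/2, the largest admissible constant is α = ((π/L)² + c)/((π/L)² + 1).
Simplifying, α = (25 + 8*π^2)/(2*(25 + 4*π^2)).


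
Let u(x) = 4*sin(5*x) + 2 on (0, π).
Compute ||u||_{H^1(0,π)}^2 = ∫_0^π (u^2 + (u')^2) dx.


||u||_{H^1(0,π)}^2 = 32/5 + 212*π

u'(x) = 20*cos(5*x).
Expand u² and (u')² and integrate term by term on (0, π), using: for integers n ≥ 1, ∫_0^π sin²(nx) dx = ∫_0^π cos²(nx) dx = π/2; for n ≠ n', ∫_0^π sin(nx)sin(n'x) dx = ∫_0^π cos(nx)cos(n'x) dx = 0; and by product-to-sum, ∫_0^π sin(nx)cos(n'x) dx = ½∫_0^π [sin((n+n')x) + sin((n−n')x)] dx, which is 0 when n+n' is even and 2n/(n²−n'²) when n+n' is odd (it need not vanish on (0, π)). For the constant mode: ∫_0^π 1 dx = π, ∫_0^π cos(nx) dx = 0, ∫_0^π sin(nx) dx = (1−(−1)^n)/n.
  u² squared terms: (2)²·∫1 dx = 4·π = 4*π;  (4)²·∫sin(5x)² dx = 16·π/2 = 8*π.
  u² cross terms: 2·(2)·(4)·∫1·sin(5x) dx = 16·(2/5) = 32/5.
  So ∫_0^π u² dx = 4*π + 8*π + 32/5 = 32/5 + 12*π.
  (u')² squared terms: (20)²·∫cos(5x)² dx = 400·π/2 = 200*π.
  So ∫_0^π (u')² dx = 200*π.
||u||_{H^1}^2 = (32/5 + 12*π) + (200*π) = 32/5 + 212*π.


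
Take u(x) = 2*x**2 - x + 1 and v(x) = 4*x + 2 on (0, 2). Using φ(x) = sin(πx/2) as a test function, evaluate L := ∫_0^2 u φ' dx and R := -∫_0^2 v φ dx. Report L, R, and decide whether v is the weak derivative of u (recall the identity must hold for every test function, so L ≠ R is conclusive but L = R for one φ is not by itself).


LHS = -12/π, RHS = -24/π. No, v is not the weak derivative of u.

u(x) = 2*x**2 - x + 1, classical derivative u'(x) = 4*x - 1.
φ(x) = sin(πx/2), so φ'(x) = π*cos(π*x/2)/2.
Note φ(0) = φ(2) = 0, so the boundary term u·φ vanishes.
LHS = ∫_0^2 u(x) φ'(x) dx = ∫_0^2 (π*x^2*cos(π*x/2) - π*x*cos(π*x/2)/2 + π*cos(π*x/2)/2) dx. Term by term:
  ∫_0^2 π*cos(π*x/2)/2 dx = 0;  ∫_0^2 π*x^2*cos(π*x/2) dx = -16/π;  ∫_0^2 -π*x*cos(π*x/2)/2 dx = 4/π.
Sum: 0 − 16/π + 4/π = -12/π.
So LHS = -12/π.
∫_0^2 v(x) φ(x) dx = ∫_0^2 (4*x*sin(π*x/2) + 2*sin(π*x/2)) dx. Term by term:
  ∫_0^2 2*sin(π*x/2) dx = 8/π;  ∫_0^2 4*x*sin(π*x/2) dx = 16/π.
Sum: 8/π + 16/π = 24/π.
So RHS = -∫_0^2 v(x) φ(x) dx = -24/π.
LHS − RHS = 12/π ≠ 0, so the identity fails.
(For a valid weak derivative the identity must hold for EVERY test function, in particular this one. The failure shows v is NOT the weak derivative of u.)
Correct weak derivative would be u'(x) = 4*x - 1.


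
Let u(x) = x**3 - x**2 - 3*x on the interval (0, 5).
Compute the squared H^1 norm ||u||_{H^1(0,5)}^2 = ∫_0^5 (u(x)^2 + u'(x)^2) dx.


||u||_{H^1}^2 = 315065/42

The H^1 norm (squared) on an interval (0, L) is
  ||u||_{H^1}^2 = ∫_0^L u(x)^2 dx + ∫_0^L u'(x)^2 dx.
Compute u'(x) = 3*x**2 - 2*x - 3.
Then u(x)^2 = x**6 - 2*x**5 - 5*x**4 + 6*x**3 + 9*x**2 and u'(x)^2 = 9*x**4 - 12*x**3 - 14*x**2 + 12*x + 9.
Integrate each monomial from 0 to 5 using ∫_0^5 c·x^n dx = c·5^(n+1)/(n+1):
  ∫_0^5 u(x)^2 dx = ∫_0^5 (x^6 - 2*x^5 - 5*x^4 + 6*x^3 + 9*x^2) dx. Term by term:
    ∫_0^5 x^6 dx = 78125/7;  ∫_0^5 -2*x^5 dx = -15625/3;  ∫_0^5 -5*x^4 dx = -3125;
    ∫_0^5 6*x^3 dx = 1875/2;  ∫_0^5 9*x^2 dx = 375.
  Sum: 78125/7 − 15625/3 − 3125 + 1875/2 + 375 = 173875/42.
  ∫_0^5 u'(x)^2 dx = ∫_0^5 (9*x^4 - 12*x^3 - 14*x^2 + 12*x + 9) dx. Term by term:
    ∫_0^5 9*x^4 dx = 5625;  ∫_0^5 -12*x^3 dx = -1875;  ∫_0^5 -14*x^2 dx = -1750/3;
    ∫_0^5 12*x dx = 150;  ∫_0^5 9 dx = 45.
  Sum: 5625 − 1875 − 1750/3 + 150 + 45 = 10085/3.
Adding: ||u||_{H^1}^2 = 173875/42 + 10085/3 = 315065/42.


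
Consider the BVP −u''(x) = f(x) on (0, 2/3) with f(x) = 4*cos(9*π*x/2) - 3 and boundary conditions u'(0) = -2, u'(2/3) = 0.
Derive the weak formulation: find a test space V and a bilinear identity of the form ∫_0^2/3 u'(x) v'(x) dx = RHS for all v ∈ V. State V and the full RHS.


V = H^1(0, 2/3) (v unrestricted at boundary; u is determined up to an additive constant); weak form: ∫_0^2/3 u'v' dx = ∫_0^2/3 (4*cos(9*π*x/2) - 3) v dx + 2·v(0) for all v ∈ V.

Multiply both sides by a test function v and integrate from 0 to 2/3:
  ∫_0^2/3 −u''(x) v(x) dx = ∫_0^2/3 f(x) v(x) dx.
Integrate the LHS by parts once:
  ∫_0^2/3 −u'' v dx = −[u'(x) v(x)]_0^2/3 + ∫_0^2/3 u'(x) v'(x) dx.
Thus ∫_0^2/3 u'(x) v'(x) dx = ∫_0^2/3 f(x) v(x) dx + [u'(x) v(x)]_0^2/3.
Choose V so that boundary terms are either known or forced to vanish.
u has inhomogeneous Neumann u'(0) = -2, u'(2/3) = 0. [u' v]_0^2/3 = (0)·v(2/3) − (-2)·v(0) = 2·v(0). Take V = H^1(0, 2/3); boundary term becomes part of RHS.
Weak formulation: find u (satisfying any essential BC) such that ∫_0^2/3 u'(x) v'(x) dx = ∫_0^2/3 f v dx + 2·v(0) for all v ∈ V (Neumann data are natural BCs: they enter the RHS as boundary terms).
Substituting f(x) = 4*cos(9*π*x/2) - 3, the right-hand side is ∫_0^2/3 (4*cos(9*π*x/2) - 3) v dx + 2·v(0).
Compatibility check (pure Neumann): taking v ≡ 1 ∈ V gives 0 = ∫_0^2/3 f dx + (0) − (-2), i.e. ∫_0^2/3 f dx must equal u'(0) − u'(2/3) = -2. Indeed ∫_0^2/3 (4*cos(9*π*x/2) - 3) dx = -2, so the data are compatible. The solution is then unique only up to an additive constant (fix it e.g. by requiring ∫_0^2/3 u dx = 0).


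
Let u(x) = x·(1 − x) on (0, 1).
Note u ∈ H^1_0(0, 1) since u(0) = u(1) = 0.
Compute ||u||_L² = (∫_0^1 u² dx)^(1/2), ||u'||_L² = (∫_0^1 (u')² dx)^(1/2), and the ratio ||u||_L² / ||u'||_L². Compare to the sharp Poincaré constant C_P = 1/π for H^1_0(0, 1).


||u||_L² / ||u'||_L² = sqrt(10)/10 < C_P = 1/π.

u(x) = x·(1 − x), so u'(x) = 1 - 2*x.
u(x) = x·(1 − x) vanishes at x = 0 and x = 1, so u ∈ H^1_0(0, 1). Differentiate via the product rule and integrate the resulting polynomials term by term.
  ∫_0^1 u² dx = ∫_0^1 (x^4 - 2*x^3 + x^2) dx. Term by term:
    ∫_0^1 x^4 dx = 1/5;  ∫_0^1 -2*x^3 dx = -1/2;  ∫_0^1 x^2 dx = 1/3.
  Sum: 1/5 − 1/2 + 1/3 = 1/30.
  ∫_0^1 (u')² dx = ∫_0^1 (4*x^2 - 4*x + 1) dx. Term by term:
    ∫_0^1 4*x^2 dx = 4/3;  ∫_0^1 -4*x dx = -2;  ∫_0^1 1 dx = 1.
  Sum: 4/3 − 2 + 1 = 1/3.
∫_0^1 u² dx = 1/30, so ||u||_L² = sqrt(30)/30.
∫_0^1 (u')² dx = 1/3, so ||u'||_L² = sqrt(3)/3.
Ratio ||u||_L² / ||u'||_L² = sqrt(10)/10.
Sharp Poincaré constant on H^1_0(0, 1) is C_P = L/π = 1/π, achieved by sin(π·x).
A polynomial bump cannot attain the sharp Poincaré constant (only the first sine eigenfunction does), so the ratio is strictly less than C_P, consistent with ||u||_L² ≤ C_P ||u'||_L².


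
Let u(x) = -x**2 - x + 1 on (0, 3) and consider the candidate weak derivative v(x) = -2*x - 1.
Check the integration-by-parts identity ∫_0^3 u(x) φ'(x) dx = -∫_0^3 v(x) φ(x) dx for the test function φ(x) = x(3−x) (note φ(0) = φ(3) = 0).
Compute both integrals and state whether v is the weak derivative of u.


LHS = 18, RHS = 18. Yes, v = u' weakly.

u(x) = -x**2 - x + 1, classical derivative u'(x) = -2*x - 1.
φ(x) = x(3−x), so φ'(x) = 3 - 2*x.
Note φ(0) = φ(3) = 0, so the boundary term u·φ vanishes.
LHS = ∫_0^3 u(x) φ'(x) dx = ∫_0^3 (2*x^3 - x^2 - 5*x + 3) dx. Term by term:
  ∫_0^3 2*x^3 dx = 81/2;  ∫_0^3 -x^2 dx = -9;  ∫_0^3 -5*x dx = -45/2;
  ∫_0^3 3 dx = 9.
Sum: 81/2 − 9 − 45/2 + 9 = 18.
So LHS = 18.
∫_0^3 v(x) φ(x) dx = ∫_0^3 (2*x^3 - 5*x^2 - 3*x) dx. Term by term:
  ∫_0^3 2*x^3 dx = 81/2;  ∫_0^3 -5*x^2 dx = -45;  ∫_0^3 -3*x dx = -27/2.
Sum: 81/2 − 45 − 27/2 = -18.
So RHS = -∫_0^3 v(x) φ(x) dx = 18.
LHS = RHS, so the identity holds for this test φ.
Moreover u is smooth here and v(x) = u'(x) = -2*x - 1 pointwise, so the identity holds for every test function. Hence v is the weak derivative of u.


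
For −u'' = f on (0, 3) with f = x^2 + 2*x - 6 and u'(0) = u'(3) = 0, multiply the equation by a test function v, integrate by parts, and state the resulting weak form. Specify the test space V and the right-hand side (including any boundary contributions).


V = H^1(0, 3) (no boundary constraint on v; u is determined up to an additive constant); weak form: ∫_0^3 u'v' dx = ∫_0^3 (x^2 + 2*x - 6) v dx for all v ∈ V.

Multiply both sides by a test function v and integrate from 0 to 3:
  ∫_0^3 −u''(x) v(x) dx = ∫_0^3 f(x) v(x) dx.
Integrate the LHS by parts once:
  ∫_0^3 −u'' v dx = −[u'(x) v(x)]_0^3 + ∫_0^3 u'(x) v'(x) dx.
Thus ∫_0^3 u'(x) v'(x) dx = ∫_0^3 f(x) v(x) dx + [u'(x) v(x)]_0^3.
Choose V so that boundary terms are either known or forced to vanish.
u has homogeneous Neumann: u'(0) = u'(3) = 0. So [u' v]_0^3 = 0·v(3) − 0·v(0) = 0 for any v; take V = H^1(0, 3).
Weak formulation: find u (satisfying any essential BC) such that ∫_0^3 u'(x) v'(x) dx = ∫_0^3 f v dx for all v ∈ V (homogeneous Neumann, so boundary terms vanish).
Substituting f(x) = x^2 + 2*x - 6, the right-hand side is ∫_0^3 (x^2 + 2*x - 6) v dx.
Compatibility check (pure Neumann): taking v ≡ 1 ∈ V gives 0 = ∫_0^3 f dx + (0) − (0), i.e. ∫_0^3 f dx must equal u'(0) − u'(3) = 0. Indeed ∫_0^3 (x^2 + 2*x - 6) dx = 0, so the data are compatible. The solution is then unique only up to an additive constant (fix it e.g. by requiring ∫_0^3 u dx = 0).


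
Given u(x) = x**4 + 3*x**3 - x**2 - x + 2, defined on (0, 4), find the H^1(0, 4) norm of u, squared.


||u||_{H^1}^2 = 58793948/315

The H^1 norm (squared) on an interval (0, L) is
  ||u||_{H^1}^2 = ∫_0^L u(x)^2 dx + ∫_0^L u'(x)^2 dx.
Compute u'(x) = 4*x**3 + 9*x**2 - 2*x - 1.
Then u(x)^2 = x**8 + 6*x**7 + 7*x**6 - 8*x**5 - x**4 + 14*x**3 - 3*x**2 - 4*x + 4 and u'(x)^2 = 16*x**6 + 72*x**5 + 65*x**4 - 44*x**3 - 14*x**2 + 4*x + 1.
Integrate each monomial from 0 to 4 using ∫_0^4 c·x^n dx = c·4^(n+1)/(n+1):
  ∫_0^4 u(x)^2 dx = ∫_0^4 (x^8 + 6*x^7 + 7*x^6 - 8*x^5 - x^4 + 14*x^3 - 3*x^2 - 4*x + 4) dx. Term by term:
    ∫_0^4 x^8 dx = 262144/9;  ∫_0^4 6*x^7 dx = 49152;  ∫_0^4 7*x^6 dx = 16384;
    ∫_0^4 -8*x^5 dx = -16384/3;  ∫_0^4 -x^4 dx = -1024/5;  ∫_0^4 14*x^3 dx = 896;
    ∫_0^4 -3*x^2 dx = -64;  ∫_0^4 -4*x dx = -32;  ∫_0^4 4 dx = 16.
  Sum: 262144/9 + 49152 + 16384 − 16384/3 − 1024/5 + 896 − 64 − 32 + 16 = 4041584/45.
  ∫_0^4 u'(x)^2 dx = ∫_0^4 (16*x^6 + 72*x^5 + 65*x^4 - 44*x^3 - 14*x^2 + 4*x + 1) dx. Term by term:
    ∫_0^4 16*x^6 dx = 262144/7;  ∫_0^4 72*x^5 dx = 49152;  ∫_0^4 65*x^4 dx = 13312;
    ∫_0^4 -44*x^3 dx = -2816;  ∫_0^4 -14*x^2 dx = -896/3;  ∫_0^4 4*x dx = 32;
    ∫_0^4 1 dx = 4.
  Sum: 262144/7 + 49152 + 13312 − 2816 − 896/3 + 32 + 4 = 2033524/21.
Adding: ||u||_{H^1}^2 = 4041584/45 + 2033524/21 = 58793948/315.


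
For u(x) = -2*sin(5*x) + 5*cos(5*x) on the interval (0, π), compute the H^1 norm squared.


||u||_{H^1(0,π)}^2 = 377*π

u'(x) = -25*sin(5*x) - 10*cos(5*x).
Expand u² and (u')² and integrate term by term on (0, π), using: for integers n ≥ 1, ∫_0^π sin²(nx) dx = ∫_0^π cos²(nx) dx = π/2; for n ≠ n', ∫_0^π sin(nx)sin(n'x) dx = ∫_0^π cos(nx)cos(n'x) dx = 0; and by product-to-sum, ∫_0^π sin(nx)cos(n'x) dx = ½∫_0^π [sin((n+n')x) + sin((n−n')x)] dx, which is 0 when n+n' is even and 2n/(n²−n'²) when n+n' is odd (it need not vanish on (0, π)).
  u² squared terms: (-2)²·∫sin(5x)² dx = 4·π/2 = 2*π;  (5)²·∫cos(5x)² dx = 25·π/2 = 25*π/2.
  u² cross terms: 2·(-2)·(5)·∫sin(5x)·cos(5x) dx = -20·(0) = 0.
  So ∫_0^π u² dx = 2*π + 25*π/2 + 0 = 29*π/2.
  (u')² squared terms: (-25)²·∫sin(5x)² dx = 625·π/2 = 625*π/2;  (-10)²·∫cos(5x)² dx = 100·π/2 = 50*π.
  (u')² cross terms: 2·(-25)·(-10)·∫sin(5x)·cos(5x) dx = 500·(0) = 0.
  So ∫_0^π (u')² dx = 625*π/2 + 50*π + 0 = 725*π/2.
||u||_{H^1}^2 = (29*π/2) + (725*π/2) = 377*π.


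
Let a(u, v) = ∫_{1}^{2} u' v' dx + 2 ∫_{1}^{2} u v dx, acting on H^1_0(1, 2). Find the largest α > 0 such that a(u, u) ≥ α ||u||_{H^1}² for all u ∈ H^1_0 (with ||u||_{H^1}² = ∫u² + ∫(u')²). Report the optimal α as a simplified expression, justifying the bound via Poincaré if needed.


α = 1

Coercivity of a(·,·) on H^1_0(1, 2) means a(u, u) ≥ α ||u||_{H^1}² for every u ∈ H^1_0.
The interval has length L = 1, and Poincaré/coercivity depend only on L. Here a(u, u) = ∫(u')² + (2)·∫u².
Here c = 2 ≥ 1, so a(u,u) = ∫(u')² + c∫u² ≥ ∫(u')² + ∫u² = ||u||_{H^1}², i.e. α = 1 works. No larger α is possible: a(u,u) ≥ α||u||_{H^1}² means (1−α)∫(u')² ≥ (α−c)∫u², and for the modes u_n = sin(nπ(x−x₀)/L) (x₀ the left endpoint) one has ∫u_n²/∫(u_n')² = (L/(nπ))² → 0, so a(u_n,u_n)/||u_n||_{H^1}² → 1. Hence the optimal constant is α = 1.
Therefore α = 1.


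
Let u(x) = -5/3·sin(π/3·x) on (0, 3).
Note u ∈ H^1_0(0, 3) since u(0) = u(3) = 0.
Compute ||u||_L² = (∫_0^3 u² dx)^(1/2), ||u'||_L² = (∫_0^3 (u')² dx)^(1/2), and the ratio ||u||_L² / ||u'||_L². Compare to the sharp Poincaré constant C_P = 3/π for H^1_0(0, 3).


||u||_L² / ||u'||_L² = 3/π = C_P.

u(x) = -5/3·sin(π/3·x), so u'(x) = -5*π*cos(π*x/3)/9.
Writing u(x) = A·sin(kπx/L) with A = -5/3 and k = 1, use ∫_0^L sin²(kπx/L) dx = L/2 and ∫_0^L cos²(kπx/L) dx = L/2.
u² = 25/9·sin²(π/3·x) and (u')² = 25*π^2/81·cos²(π/3·x), and each of sin², cos² integrates to L/2 = 3/2 over (0, 3).
∫_0^3 u² dx = 25/6, so ||u||_L² = 5*sqrt(6)/6.
∫_0^3 (u')² dx = 25*π^2/54, so ||u'||_L² = 5*sqrt(6)*π/18.
Ratio ||u||_L² / ||u'||_L² = 3/π.
Sharp Poincaré constant on H^1_0(0, 3) is C_P = L/π = 3/π, achieved by sin(π/3·x).
This is the k = 1 eigenfunction (up to amplitude), so the ratio equals the sharp Poincaré constant exactly.


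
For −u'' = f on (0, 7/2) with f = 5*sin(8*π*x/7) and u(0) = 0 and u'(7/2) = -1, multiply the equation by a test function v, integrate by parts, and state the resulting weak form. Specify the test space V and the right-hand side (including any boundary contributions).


V = {v ∈ H^1(0, 7/2) : v(0) = 0} (test functions vanish at x = 0 where u is specified); weak form: ∫_0^7/2 u'v' dx = ∫_0^7/2 (5*sin(8*π*x/7)) v dx − v(7/2) for all v ∈ V.

Multiply both sides by a test function v and integrate from 0 to 7/2:
  ∫_0^7/2 −u''(x) v(x) dx = ∫_0^7/2 f(x) v(x) dx.
Integrate the LHS by parts once:
  ∫_0^7/2 −u'' v dx = −[u'(x) v(x)]_0^7/2 + ∫_0^7/2 u'(x) v'(x) dx.
Thus ∫_0^7/2 u'(x) v'(x) dx = ∫_0^7/2 f(x) v(x) dx + [u'(x) v(x)]_0^7/2.
Choose V so that boundary terms are either known or forced to vanish.
Mixed BC: u(0) = 0 (Dirichlet) and u'(7/2) = -1 (Neumann). Define V = {v ∈ H^1(0, 7/2) : v(0) = 0}. Then [u' v]_0^7/2 = u'(7/2)·v(7/2) − u'(0)·0 = − v(7/2).
Weak formulation: find u (satisfying any essential BC) such that ∫_0^7/2 u'(x) v'(x) dx = ∫_0^7/2 f v dx − v(7/2) for all v ∈ V (Dirichlet at 0 absorbed into V; Neumann datum at x = 7/2 contributes the boundary term).
Substituting f(x) = 5*sin(8*π*x/7), the right-hand side is ∫_0^7/2 (5*sin(8*π*x/7)) v dx − v(7/2).
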